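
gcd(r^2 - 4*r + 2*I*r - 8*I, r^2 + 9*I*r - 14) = r + 2*I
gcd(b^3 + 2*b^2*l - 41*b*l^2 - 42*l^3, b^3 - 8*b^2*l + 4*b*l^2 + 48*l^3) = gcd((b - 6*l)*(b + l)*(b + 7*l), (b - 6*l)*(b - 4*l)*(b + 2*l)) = b - 6*l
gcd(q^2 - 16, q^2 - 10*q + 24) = q - 4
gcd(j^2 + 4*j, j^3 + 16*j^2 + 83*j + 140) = j + 4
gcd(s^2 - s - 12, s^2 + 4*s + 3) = s + 3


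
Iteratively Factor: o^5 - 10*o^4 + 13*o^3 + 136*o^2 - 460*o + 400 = (o - 2)*(o^4 - 8*o^3 - 3*o^2 + 130*o - 200) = (o - 2)^2*(o^3 - 6*o^2 - 15*o + 100) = (o - 5)*(o - 2)^2*(o^2 - o - 20) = (o - 5)^2*(o - 2)^2*(o + 4)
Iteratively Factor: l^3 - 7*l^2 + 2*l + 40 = (l + 2)*(l^2 - 9*l + 20) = (l - 4)*(l + 2)*(l - 5)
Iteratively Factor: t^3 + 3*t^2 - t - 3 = (t + 3)*(t^2 - 1) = (t + 1)*(t + 3)*(t - 1)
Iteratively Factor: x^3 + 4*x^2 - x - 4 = (x + 1)*(x^2 + 3*x - 4) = (x - 1)*(x + 1)*(x + 4)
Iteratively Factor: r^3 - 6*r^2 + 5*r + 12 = (r + 1)*(r^2 - 7*r + 12) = (r - 4)*(r + 1)*(r - 3)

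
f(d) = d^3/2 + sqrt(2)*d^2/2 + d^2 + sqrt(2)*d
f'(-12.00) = 176.44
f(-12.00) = -635.15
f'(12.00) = 258.38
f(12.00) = 1126.79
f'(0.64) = 4.21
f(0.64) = 1.74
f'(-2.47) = 2.13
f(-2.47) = -0.61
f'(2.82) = 22.97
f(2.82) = 28.78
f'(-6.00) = 34.93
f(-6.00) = -55.03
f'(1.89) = 13.23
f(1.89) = 12.15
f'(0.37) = 2.88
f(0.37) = 0.78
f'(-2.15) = 1.01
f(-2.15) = -0.12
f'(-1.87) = 0.27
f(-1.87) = 0.06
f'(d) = 3*d^2/2 + sqrt(2)*d + 2*d + sqrt(2)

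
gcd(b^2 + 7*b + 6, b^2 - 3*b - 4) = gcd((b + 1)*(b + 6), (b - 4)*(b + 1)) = b + 1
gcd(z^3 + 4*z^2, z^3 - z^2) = z^2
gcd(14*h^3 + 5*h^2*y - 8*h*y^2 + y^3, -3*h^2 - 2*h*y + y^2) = h + y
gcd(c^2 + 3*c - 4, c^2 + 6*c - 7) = c - 1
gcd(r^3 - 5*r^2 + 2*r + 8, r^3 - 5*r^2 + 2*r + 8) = r^3 - 5*r^2 + 2*r + 8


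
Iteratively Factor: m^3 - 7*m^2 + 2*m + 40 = (m - 5)*(m^2 - 2*m - 8) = (m - 5)*(m + 2)*(m - 4)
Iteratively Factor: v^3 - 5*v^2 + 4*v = (v - 1)*(v^2 - 4*v) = v*(v - 1)*(v - 4)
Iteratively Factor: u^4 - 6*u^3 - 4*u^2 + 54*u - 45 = (u - 1)*(u^3 - 5*u^2 - 9*u + 45) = (u - 3)*(u - 1)*(u^2 - 2*u - 15) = (u - 3)*(u - 1)*(u + 3)*(u - 5)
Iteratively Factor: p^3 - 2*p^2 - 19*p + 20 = (p - 5)*(p^2 + 3*p - 4) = (p - 5)*(p + 4)*(p - 1)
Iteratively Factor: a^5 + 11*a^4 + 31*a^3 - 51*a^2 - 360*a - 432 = (a + 4)*(a^4 + 7*a^3 + 3*a^2 - 63*a - 108) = (a + 3)*(a + 4)*(a^3 + 4*a^2 - 9*a - 36) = (a - 3)*(a + 3)*(a + 4)*(a^2 + 7*a + 12) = (a - 3)*(a + 3)*(a + 4)^2*(a + 3)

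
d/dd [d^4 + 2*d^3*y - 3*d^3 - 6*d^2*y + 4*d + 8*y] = 4*d^3 + 6*d^2*y - 9*d^2 - 12*d*y + 4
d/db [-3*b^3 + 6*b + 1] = 6 - 9*b^2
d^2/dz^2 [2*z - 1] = 0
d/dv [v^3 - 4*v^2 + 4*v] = 3*v^2 - 8*v + 4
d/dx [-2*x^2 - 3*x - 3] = -4*x - 3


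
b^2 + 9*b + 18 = (b + 3)*(b + 6)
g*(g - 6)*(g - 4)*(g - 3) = g^4 - 13*g^3 + 54*g^2 - 72*g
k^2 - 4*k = k*(k - 4)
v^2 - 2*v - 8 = (v - 4)*(v + 2)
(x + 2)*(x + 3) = x^2 + 5*x + 6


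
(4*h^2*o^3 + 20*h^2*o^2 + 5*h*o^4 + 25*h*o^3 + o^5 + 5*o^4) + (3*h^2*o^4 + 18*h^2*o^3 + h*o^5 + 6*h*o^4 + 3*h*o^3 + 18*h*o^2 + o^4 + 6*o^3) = 3*h^2*o^4 + 22*h^2*o^3 + 20*h^2*o^2 + h*o^5 + 11*h*o^4 + 28*h*o^3 + 18*h*o^2 + o^5 + 6*o^4 + 6*o^3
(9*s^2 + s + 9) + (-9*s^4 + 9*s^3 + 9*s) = -9*s^4 + 9*s^3 + 9*s^2 + 10*s + 9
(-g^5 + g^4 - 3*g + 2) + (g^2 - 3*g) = -g^5 + g^4 + g^2 - 6*g + 2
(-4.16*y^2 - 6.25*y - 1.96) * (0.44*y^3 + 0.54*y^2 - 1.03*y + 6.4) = -1.8304*y^5 - 4.9964*y^4 + 0.0474000000000006*y^3 - 21.2449*y^2 - 37.9812*y - 12.544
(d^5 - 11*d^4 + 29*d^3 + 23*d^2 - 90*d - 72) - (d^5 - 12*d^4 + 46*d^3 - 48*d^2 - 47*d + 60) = d^4 - 17*d^3 + 71*d^2 - 43*d - 132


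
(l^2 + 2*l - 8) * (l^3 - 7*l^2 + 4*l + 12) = l^5 - 5*l^4 - 18*l^3 + 76*l^2 - 8*l - 96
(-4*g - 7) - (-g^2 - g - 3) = g^2 - 3*g - 4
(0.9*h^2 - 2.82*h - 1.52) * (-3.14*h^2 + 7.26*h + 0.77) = -2.826*h^4 + 15.3888*h^3 - 15.0074*h^2 - 13.2066*h - 1.1704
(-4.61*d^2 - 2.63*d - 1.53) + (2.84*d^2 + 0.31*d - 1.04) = -1.77*d^2 - 2.32*d - 2.57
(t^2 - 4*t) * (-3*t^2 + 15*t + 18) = -3*t^4 + 27*t^3 - 42*t^2 - 72*t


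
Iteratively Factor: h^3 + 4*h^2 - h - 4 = (h - 1)*(h^2 + 5*h + 4) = (h - 1)*(h + 1)*(h + 4)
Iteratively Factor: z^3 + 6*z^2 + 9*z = (z + 3)*(z^2 + 3*z) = (z + 3)^2*(z)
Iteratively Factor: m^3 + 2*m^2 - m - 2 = (m - 1)*(m^2 + 3*m + 2) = (m - 1)*(m + 1)*(m + 2)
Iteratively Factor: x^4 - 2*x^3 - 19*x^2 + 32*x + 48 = (x - 3)*(x^3 + x^2 - 16*x - 16) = (x - 3)*(x + 1)*(x^2 - 16) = (x - 3)*(x + 1)*(x + 4)*(x - 4)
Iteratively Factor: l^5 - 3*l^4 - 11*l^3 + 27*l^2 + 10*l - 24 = (l + 3)*(l^4 - 6*l^3 + 7*l^2 + 6*l - 8) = (l - 4)*(l + 3)*(l^3 - 2*l^2 - l + 2) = (l - 4)*(l + 1)*(l + 3)*(l^2 - 3*l + 2) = (l - 4)*(l - 2)*(l + 1)*(l + 3)*(l - 1)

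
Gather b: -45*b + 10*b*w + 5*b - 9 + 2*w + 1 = b*(10*w - 40) + 2*w - 8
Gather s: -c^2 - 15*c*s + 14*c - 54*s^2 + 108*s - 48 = -c^2 + 14*c - 54*s^2 + s*(108 - 15*c) - 48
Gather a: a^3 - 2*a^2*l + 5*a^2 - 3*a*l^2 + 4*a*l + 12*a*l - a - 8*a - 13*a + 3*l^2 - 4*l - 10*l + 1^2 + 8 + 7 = a^3 + a^2*(5 - 2*l) + a*(-3*l^2 + 16*l - 22) + 3*l^2 - 14*l + 16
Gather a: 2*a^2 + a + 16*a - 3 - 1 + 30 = 2*a^2 + 17*a + 26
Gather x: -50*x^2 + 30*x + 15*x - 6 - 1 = -50*x^2 + 45*x - 7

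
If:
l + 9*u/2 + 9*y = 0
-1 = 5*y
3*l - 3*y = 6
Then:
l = 9/5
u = 0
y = -1/5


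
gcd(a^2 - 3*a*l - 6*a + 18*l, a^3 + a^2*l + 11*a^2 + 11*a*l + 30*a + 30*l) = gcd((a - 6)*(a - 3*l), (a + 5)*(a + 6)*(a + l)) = 1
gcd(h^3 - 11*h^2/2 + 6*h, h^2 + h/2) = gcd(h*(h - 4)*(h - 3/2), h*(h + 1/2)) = h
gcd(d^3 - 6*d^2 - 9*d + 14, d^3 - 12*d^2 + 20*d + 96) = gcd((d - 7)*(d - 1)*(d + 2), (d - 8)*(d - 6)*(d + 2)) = d + 2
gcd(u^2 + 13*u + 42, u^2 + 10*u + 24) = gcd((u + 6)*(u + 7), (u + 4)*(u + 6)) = u + 6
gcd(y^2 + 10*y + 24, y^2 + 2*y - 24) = y + 6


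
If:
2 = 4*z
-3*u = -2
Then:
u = 2/3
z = 1/2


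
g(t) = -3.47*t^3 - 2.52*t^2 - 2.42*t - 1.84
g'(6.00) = -407.42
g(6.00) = -856.60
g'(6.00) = -407.42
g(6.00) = -856.60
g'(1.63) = -38.29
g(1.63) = -27.51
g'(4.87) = -273.86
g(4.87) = -474.18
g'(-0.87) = -5.91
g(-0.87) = 0.64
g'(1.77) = -43.95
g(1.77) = -33.26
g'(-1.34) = -14.36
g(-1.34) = 5.23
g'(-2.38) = -49.39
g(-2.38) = 36.43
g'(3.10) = -118.08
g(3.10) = -136.93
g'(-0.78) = -4.82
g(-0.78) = 0.16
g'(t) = -10.41*t^2 - 5.04*t - 2.42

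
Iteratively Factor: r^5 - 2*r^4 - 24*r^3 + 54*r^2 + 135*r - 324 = (r - 3)*(r^4 + r^3 - 21*r^2 - 9*r + 108) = (r - 3)^2*(r^3 + 4*r^2 - 9*r - 36) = (r - 3)^2*(r + 3)*(r^2 + r - 12) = (r - 3)^2*(r + 3)*(r + 4)*(r - 3)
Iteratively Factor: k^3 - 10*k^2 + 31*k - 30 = (k - 3)*(k^2 - 7*k + 10) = (k - 3)*(k - 2)*(k - 5)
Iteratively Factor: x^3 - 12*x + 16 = (x - 2)*(x^2 + 2*x - 8) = (x - 2)*(x + 4)*(x - 2)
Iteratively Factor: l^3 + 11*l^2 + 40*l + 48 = (l + 3)*(l^2 + 8*l + 16) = (l + 3)*(l + 4)*(l + 4)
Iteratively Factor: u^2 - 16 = (u - 4)*(u + 4)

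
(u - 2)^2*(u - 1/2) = u^3 - 9*u^2/2 + 6*u - 2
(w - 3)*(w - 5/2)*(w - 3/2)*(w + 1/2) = w^4 - 13*w^3/2 + 49*w^2/4 - 27*w/8 - 45/8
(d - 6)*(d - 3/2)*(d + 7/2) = d^3 - 4*d^2 - 69*d/4 + 63/2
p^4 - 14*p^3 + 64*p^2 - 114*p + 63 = (p - 7)*(p - 3)^2*(p - 1)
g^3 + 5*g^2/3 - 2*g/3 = g*(g - 1/3)*(g + 2)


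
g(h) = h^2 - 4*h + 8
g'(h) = 2*h - 4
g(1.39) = 4.37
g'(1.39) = -1.22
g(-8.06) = 105.20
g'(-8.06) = -20.12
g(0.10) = 7.61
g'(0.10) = -3.80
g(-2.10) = 20.81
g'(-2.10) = -8.20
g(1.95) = 4.00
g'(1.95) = -0.10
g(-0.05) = 8.20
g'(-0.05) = -4.10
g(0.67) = 5.77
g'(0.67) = -2.66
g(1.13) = 4.76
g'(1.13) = -1.74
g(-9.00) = 125.00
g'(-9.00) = -22.00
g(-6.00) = 68.00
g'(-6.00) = -16.00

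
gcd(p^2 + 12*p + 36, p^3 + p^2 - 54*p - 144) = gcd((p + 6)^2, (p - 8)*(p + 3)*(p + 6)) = p + 6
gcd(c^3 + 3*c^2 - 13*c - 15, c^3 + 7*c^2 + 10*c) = c + 5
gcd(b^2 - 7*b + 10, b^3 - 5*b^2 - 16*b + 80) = b - 5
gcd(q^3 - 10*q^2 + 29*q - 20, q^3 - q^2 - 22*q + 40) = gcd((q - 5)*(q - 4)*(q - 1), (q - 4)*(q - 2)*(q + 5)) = q - 4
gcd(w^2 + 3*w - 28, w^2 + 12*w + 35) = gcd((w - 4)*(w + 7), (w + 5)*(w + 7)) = w + 7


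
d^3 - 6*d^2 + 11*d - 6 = (d - 3)*(d - 2)*(d - 1)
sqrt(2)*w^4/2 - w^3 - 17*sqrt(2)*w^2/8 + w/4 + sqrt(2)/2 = (w - 1/2)*(w + 1/2)*(w - 2*sqrt(2))*(sqrt(2)*w/2 + 1)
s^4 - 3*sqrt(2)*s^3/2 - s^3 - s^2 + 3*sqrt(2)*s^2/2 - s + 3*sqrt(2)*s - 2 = (s - 2)*(s + 1)*(s - sqrt(2))*(s - sqrt(2)/2)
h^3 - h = h*(h - 1)*(h + 1)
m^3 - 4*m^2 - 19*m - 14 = (m - 7)*(m + 1)*(m + 2)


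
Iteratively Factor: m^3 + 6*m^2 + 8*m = (m)*(m^2 + 6*m + 8) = m*(m + 2)*(m + 4)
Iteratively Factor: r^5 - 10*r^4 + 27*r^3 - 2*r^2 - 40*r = (r + 1)*(r^4 - 11*r^3 + 38*r^2 - 40*r) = (r - 4)*(r + 1)*(r^3 - 7*r^2 + 10*r) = (r - 5)*(r - 4)*(r + 1)*(r^2 - 2*r) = (r - 5)*(r - 4)*(r - 2)*(r + 1)*(r)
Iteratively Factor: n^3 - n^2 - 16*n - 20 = (n - 5)*(n^2 + 4*n + 4) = (n - 5)*(n + 2)*(n + 2)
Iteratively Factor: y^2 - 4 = (y + 2)*(y - 2)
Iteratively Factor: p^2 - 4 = (p - 2)*(p + 2)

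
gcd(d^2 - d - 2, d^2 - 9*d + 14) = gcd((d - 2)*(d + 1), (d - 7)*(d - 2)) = d - 2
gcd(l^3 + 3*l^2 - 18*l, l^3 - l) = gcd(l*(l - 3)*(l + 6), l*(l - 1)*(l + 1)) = l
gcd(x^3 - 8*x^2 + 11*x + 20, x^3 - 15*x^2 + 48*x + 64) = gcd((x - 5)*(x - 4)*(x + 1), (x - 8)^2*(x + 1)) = x + 1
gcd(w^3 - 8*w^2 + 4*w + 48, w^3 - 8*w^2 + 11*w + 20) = w - 4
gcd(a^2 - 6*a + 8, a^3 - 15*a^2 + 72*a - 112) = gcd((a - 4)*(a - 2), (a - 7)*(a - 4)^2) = a - 4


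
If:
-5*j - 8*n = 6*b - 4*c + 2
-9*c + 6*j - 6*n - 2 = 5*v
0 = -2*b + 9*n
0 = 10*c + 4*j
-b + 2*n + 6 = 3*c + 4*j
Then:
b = -2034/815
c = -172/163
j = 430/163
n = -452/815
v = 21722/4075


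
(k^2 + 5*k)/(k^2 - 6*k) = (k + 5)/(k - 6)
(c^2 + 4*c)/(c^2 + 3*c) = (c + 4)/(c + 3)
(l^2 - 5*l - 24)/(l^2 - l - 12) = (l - 8)/(l - 4)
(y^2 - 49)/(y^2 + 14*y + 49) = (y - 7)/(y + 7)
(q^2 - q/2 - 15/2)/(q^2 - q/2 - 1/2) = (-2*q^2 + q + 15)/(-2*q^2 + q + 1)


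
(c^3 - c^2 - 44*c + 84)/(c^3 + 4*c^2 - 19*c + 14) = (c - 6)/(c - 1)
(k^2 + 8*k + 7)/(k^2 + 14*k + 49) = (k + 1)/(k + 7)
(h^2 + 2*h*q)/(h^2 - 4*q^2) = h/(h - 2*q)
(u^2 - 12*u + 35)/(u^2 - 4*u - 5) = (u - 7)/(u + 1)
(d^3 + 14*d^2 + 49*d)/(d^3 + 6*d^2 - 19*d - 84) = d*(d + 7)/(d^2 - d - 12)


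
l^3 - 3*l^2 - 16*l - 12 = (l - 6)*(l + 1)*(l + 2)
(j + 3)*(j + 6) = j^2 + 9*j + 18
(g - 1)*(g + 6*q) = g^2 + 6*g*q - g - 6*q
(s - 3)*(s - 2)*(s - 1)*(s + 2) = s^4 - 4*s^3 - s^2 + 16*s - 12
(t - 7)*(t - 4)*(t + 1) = t^3 - 10*t^2 + 17*t + 28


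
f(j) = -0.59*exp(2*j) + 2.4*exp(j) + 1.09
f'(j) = -1.18*exp(2*j) + 2.4*exp(j)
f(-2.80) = 1.23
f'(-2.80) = 0.14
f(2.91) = -153.67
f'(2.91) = -353.57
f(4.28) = -2904.55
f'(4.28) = -5984.67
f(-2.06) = 1.39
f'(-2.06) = 0.29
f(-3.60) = 1.16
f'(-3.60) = 0.06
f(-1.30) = 1.70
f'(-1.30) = 0.57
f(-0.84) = 2.02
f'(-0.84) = 0.82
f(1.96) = -11.61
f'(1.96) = -42.43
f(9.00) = -38719933.30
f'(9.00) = -77459316.18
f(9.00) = -38719933.30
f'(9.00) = -77459316.18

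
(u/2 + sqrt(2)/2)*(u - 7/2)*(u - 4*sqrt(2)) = u^3/2 - 3*sqrt(2)*u^2/2 - 7*u^2/4 - 4*u + 21*sqrt(2)*u/4 + 14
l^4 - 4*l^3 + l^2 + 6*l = l*(l - 3)*(l - 2)*(l + 1)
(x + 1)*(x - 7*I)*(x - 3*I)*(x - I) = x^4 + x^3 - 11*I*x^3 - 31*x^2 - 11*I*x^2 - 31*x + 21*I*x + 21*I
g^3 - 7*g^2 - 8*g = g*(g - 8)*(g + 1)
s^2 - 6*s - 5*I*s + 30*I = (s - 6)*(s - 5*I)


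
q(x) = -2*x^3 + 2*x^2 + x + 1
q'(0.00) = 1.00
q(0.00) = 1.00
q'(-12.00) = -911.00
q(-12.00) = 3733.00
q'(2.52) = -27.02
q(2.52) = -15.79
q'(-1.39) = -16.15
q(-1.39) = 8.85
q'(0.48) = 1.54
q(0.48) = 1.72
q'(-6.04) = -242.05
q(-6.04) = 508.62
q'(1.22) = -3.05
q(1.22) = 1.57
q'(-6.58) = -285.10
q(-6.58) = 650.79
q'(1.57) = -7.51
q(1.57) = -0.24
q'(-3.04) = -66.61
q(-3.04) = 72.63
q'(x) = -6*x^2 + 4*x + 1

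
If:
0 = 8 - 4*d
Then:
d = 2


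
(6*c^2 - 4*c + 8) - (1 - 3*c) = 6*c^2 - c + 7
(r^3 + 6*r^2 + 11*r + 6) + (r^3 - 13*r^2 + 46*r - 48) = 2*r^3 - 7*r^2 + 57*r - 42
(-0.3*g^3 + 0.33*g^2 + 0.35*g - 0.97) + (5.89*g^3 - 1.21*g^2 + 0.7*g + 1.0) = 5.59*g^3 - 0.88*g^2 + 1.05*g + 0.03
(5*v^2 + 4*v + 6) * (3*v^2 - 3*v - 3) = 15*v^4 - 3*v^3 - 9*v^2 - 30*v - 18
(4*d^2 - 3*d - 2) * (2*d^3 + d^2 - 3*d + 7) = 8*d^5 - 2*d^4 - 19*d^3 + 35*d^2 - 15*d - 14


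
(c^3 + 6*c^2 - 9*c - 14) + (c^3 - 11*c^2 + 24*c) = 2*c^3 - 5*c^2 + 15*c - 14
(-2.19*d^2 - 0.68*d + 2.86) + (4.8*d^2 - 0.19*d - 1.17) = 2.61*d^2 - 0.87*d + 1.69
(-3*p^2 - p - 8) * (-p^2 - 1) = 3*p^4 + p^3 + 11*p^2 + p + 8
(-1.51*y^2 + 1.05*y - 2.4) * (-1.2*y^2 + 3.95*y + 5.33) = 1.812*y^4 - 7.2245*y^3 - 1.0208*y^2 - 3.8835*y - 12.792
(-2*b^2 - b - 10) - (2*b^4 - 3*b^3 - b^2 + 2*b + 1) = -2*b^4 + 3*b^3 - b^2 - 3*b - 11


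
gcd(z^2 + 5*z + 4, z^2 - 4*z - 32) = z + 4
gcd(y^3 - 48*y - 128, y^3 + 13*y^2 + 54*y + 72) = y + 4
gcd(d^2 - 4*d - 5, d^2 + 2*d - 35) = d - 5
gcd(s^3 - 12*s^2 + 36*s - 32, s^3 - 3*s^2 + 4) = s^2 - 4*s + 4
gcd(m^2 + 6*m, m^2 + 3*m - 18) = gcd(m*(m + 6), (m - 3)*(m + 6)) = m + 6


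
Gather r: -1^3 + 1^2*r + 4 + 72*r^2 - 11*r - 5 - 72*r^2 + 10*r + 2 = 0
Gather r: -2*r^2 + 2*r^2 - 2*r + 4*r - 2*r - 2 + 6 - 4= 0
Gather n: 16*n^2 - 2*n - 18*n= 16*n^2 - 20*n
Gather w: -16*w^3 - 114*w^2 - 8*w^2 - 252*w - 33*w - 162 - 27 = -16*w^3 - 122*w^2 - 285*w - 189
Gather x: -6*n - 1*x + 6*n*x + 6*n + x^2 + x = 6*n*x + x^2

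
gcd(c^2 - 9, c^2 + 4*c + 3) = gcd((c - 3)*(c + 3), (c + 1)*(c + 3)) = c + 3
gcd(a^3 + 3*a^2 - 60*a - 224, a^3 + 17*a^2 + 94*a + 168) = a^2 + 11*a + 28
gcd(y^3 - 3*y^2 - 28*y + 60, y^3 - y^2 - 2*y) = y - 2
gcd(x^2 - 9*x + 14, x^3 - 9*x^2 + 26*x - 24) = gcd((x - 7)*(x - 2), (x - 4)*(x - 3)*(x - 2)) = x - 2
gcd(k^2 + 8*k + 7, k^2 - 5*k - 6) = k + 1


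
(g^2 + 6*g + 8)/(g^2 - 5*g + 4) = (g^2 + 6*g + 8)/(g^2 - 5*g + 4)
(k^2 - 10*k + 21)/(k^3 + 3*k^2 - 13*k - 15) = (k - 7)/(k^2 + 6*k + 5)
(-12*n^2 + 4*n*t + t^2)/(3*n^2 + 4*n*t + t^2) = (-12*n^2 + 4*n*t + t^2)/(3*n^2 + 4*n*t + t^2)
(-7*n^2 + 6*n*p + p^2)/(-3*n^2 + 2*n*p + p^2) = (7*n + p)/(3*n + p)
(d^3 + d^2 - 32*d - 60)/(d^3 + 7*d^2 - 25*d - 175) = (d^2 - 4*d - 12)/(d^2 + 2*d - 35)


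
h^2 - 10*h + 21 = (h - 7)*(h - 3)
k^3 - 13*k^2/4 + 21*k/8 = k*(k - 7/4)*(k - 3/2)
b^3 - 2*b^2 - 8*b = b*(b - 4)*(b + 2)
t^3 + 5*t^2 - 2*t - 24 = (t - 2)*(t + 3)*(t + 4)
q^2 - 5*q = q*(q - 5)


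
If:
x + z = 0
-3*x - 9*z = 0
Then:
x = 0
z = 0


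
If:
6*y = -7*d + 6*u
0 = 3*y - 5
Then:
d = 6*u/7 - 10/7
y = 5/3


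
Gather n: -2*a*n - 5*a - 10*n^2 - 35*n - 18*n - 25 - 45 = -5*a - 10*n^2 + n*(-2*a - 53) - 70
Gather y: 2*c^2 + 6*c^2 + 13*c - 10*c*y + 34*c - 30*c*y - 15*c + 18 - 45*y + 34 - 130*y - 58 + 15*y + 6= 8*c^2 + 32*c + y*(-40*c - 160)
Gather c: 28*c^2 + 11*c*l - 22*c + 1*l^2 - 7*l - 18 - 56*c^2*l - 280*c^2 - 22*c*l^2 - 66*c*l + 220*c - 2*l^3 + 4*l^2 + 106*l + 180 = c^2*(-56*l - 252) + c*(-22*l^2 - 55*l + 198) - 2*l^3 + 5*l^2 + 99*l + 162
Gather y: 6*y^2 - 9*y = 6*y^2 - 9*y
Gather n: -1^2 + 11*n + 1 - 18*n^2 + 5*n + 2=-18*n^2 + 16*n + 2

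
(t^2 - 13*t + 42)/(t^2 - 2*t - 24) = (t - 7)/(t + 4)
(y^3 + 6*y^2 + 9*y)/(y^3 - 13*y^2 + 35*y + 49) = y*(y^2 + 6*y + 9)/(y^3 - 13*y^2 + 35*y + 49)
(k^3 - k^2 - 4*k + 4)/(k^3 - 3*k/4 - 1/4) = 4*(k^2 - 4)/(4*k^2 + 4*k + 1)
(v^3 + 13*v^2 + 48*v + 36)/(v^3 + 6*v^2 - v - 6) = (v + 6)/(v - 1)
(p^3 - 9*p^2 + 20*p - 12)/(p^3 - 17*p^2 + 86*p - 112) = (p^2 - 7*p + 6)/(p^2 - 15*p + 56)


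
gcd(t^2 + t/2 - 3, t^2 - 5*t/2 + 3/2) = t - 3/2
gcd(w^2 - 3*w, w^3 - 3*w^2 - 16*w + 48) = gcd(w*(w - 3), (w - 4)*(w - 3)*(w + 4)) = w - 3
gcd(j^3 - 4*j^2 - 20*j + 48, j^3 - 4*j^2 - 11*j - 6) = j - 6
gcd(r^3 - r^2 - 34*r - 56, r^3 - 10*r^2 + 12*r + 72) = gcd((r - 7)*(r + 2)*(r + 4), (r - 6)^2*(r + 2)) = r + 2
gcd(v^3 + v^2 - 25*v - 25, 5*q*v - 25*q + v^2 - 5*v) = v - 5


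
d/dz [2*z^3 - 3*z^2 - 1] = 6*z*(z - 1)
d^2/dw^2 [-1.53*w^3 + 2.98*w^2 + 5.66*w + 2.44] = 5.96 - 9.18*w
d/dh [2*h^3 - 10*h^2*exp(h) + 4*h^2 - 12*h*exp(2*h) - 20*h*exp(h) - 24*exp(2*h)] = -10*h^2*exp(h) + 6*h^2 - 24*h*exp(2*h) - 40*h*exp(h) + 8*h - 60*exp(2*h) - 20*exp(h)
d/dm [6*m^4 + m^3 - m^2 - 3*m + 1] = 24*m^3 + 3*m^2 - 2*m - 3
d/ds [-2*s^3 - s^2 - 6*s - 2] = -6*s^2 - 2*s - 6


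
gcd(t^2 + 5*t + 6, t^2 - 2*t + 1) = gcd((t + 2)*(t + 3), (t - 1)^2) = 1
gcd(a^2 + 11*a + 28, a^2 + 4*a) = a + 4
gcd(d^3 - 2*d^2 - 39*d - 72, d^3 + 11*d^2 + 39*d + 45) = d^2 + 6*d + 9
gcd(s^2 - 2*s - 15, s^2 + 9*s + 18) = s + 3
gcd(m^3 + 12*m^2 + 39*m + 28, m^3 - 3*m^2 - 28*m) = m + 4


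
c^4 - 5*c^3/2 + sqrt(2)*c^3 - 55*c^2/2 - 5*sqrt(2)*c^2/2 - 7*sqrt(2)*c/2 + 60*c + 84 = (c - 7/2)*(c + 1)*(c - 3*sqrt(2))*(c + 4*sqrt(2))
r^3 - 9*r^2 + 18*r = r*(r - 6)*(r - 3)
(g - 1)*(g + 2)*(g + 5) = g^3 + 6*g^2 + 3*g - 10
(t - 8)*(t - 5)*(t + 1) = t^3 - 12*t^2 + 27*t + 40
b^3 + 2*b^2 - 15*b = b*(b - 3)*(b + 5)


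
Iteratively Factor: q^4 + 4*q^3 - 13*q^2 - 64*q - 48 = (q + 1)*(q^3 + 3*q^2 - 16*q - 48) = (q + 1)*(q + 3)*(q^2 - 16) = (q - 4)*(q + 1)*(q + 3)*(q + 4)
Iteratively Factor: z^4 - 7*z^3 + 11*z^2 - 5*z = (z - 5)*(z^3 - 2*z^2 + z) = (z - 5)*(z - 1)*(z^2 - z) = (z - 5)*(z - 1)^2*(z)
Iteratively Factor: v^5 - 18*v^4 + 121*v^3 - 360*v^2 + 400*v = (v - 5)*(v^4 - 13*v^3 + 56*v^2 - 80*v) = v*(v - 5)*(v^3 - 13*v^2 + 56*v - 80) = v*(v - 5)*(v - 4)*(v^2 - 9*v + 20) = v*(v - 5)*(v - 4)^2*(v - 5)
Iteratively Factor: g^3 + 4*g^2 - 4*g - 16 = (g - 2)*(g^2 + 6*g + 8) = (g - 2)*(g + 4)*(g + 2)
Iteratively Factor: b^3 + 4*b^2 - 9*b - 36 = (b + 4)*(b^2 - 9) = (b + 3)*(b + 4)*(b - 3)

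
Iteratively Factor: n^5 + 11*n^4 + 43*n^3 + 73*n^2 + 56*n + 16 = (n + 1)*(n^4 + 10*n^3 + 33*n^2 + 40*n + 16) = (n + 1)*(n + 4)*(n^3 + 6*n^2 + 9*n + 4) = (n + 1)^2*(n + 4)*(n^2 + 5*n + 4) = (n + 1)^3*(n + 4)*(n + 4)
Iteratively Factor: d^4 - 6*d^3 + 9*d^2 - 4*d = (d - 4)*(d^3 - 2*d^2 + d) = (d - 4)*(d - 1)*(d^2 - d) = (d - 4)*(d - 1)^2*(d)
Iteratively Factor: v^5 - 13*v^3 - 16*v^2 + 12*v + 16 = (v - 4)*(v^4 + 4*v^3 + 3*v^2 - 4*v - 4) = (v - 4)*(v + 2)*(v^3 + 2*v^2 - v - 2) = (v - 4)*(v + 2)^2*(v^2 - 1) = (v - 4)*(v + 1)*(v + 2)^2*(v - 1)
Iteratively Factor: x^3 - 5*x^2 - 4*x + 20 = (x - 5)*(x^2 - 4) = (x - 5)*(x + 2)*(x - 2)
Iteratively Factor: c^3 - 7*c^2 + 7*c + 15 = (c - 5)*(c^2 - 2*c - 3) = (c - 5)*(c + 1)*(c - 3)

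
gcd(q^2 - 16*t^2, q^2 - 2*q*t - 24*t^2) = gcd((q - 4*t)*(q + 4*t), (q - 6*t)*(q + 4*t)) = q + 4*t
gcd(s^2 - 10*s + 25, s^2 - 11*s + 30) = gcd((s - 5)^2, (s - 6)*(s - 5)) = s - 5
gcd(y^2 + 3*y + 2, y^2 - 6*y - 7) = y + 1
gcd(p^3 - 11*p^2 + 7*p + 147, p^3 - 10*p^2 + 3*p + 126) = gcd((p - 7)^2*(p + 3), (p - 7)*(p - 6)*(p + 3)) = p^2 - 4*p - 21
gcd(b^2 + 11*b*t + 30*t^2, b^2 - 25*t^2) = b + 5*t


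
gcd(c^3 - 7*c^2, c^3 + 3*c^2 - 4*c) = c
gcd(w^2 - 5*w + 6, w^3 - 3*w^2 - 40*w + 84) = w - 2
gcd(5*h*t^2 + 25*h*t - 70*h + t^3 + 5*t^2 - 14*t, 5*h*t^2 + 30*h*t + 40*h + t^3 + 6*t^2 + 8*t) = 5*h + t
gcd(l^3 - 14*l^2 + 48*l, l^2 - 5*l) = l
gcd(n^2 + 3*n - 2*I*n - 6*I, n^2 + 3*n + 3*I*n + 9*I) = n + 3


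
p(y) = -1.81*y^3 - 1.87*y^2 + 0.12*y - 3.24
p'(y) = -5.43*y^2 - 3.74*y + 0.12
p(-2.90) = 24.83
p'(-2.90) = -34.70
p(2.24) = -32.70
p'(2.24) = -35.50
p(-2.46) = 12.09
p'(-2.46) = -23.54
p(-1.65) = -0.40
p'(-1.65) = -8.49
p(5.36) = -335.04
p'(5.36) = -175.93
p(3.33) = -90.41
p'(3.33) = -72.55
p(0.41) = -3.63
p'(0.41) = -2.33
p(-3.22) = 37.41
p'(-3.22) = -44.14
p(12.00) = -3398.76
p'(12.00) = -826.68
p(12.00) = -3398.76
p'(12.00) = -826.68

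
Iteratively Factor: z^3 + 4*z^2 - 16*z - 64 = (z + 4)*(z^2 - 16) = (z - 4)*(z + 4)*(z + 4)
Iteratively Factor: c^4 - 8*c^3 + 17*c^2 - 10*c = (c - 2)*(c^3 - 6*c^2 + 5*c) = (c - 2)*(c - 1)*(c^2 - 5*c) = (c - 5)*(c - 2)*(c - 1)*(c)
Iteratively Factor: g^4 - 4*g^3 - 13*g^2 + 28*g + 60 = (g + 2)*(g^3 - 6*g^2 - g + 30) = (g - 3)*(g + 2)*(g^2 - 3*g - 10) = (g - 5)*(g - 3)*(g + 2)*(g + 2)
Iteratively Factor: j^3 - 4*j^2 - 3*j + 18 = (j - 3)*(j^2 - j - 6) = (j - 3)*(j + 2)*(j - 3)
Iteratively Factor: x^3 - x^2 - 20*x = (x + 4)*(x^2 - 5*x) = (x - 5)*(x + 4)*(x)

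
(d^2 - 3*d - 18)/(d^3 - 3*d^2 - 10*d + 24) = (d - 6)/(d^2 - 6*d + 8)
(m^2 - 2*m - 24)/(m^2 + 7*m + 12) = (m - 6)/(m + 3)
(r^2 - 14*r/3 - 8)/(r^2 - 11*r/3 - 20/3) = (r - 6)/(r - 5)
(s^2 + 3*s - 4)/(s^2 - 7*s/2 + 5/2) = 2*(s + 4)/(2*s - 5)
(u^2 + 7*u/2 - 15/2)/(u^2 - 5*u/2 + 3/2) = (u + 5)/(u - 1)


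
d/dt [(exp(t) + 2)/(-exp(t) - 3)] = -exp(t)/(exp(t) + 3)^2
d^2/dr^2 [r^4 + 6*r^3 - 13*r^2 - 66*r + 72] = 12*r^2 + 36*r - 26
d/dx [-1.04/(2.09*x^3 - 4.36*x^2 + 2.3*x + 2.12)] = (6.5208*x^2 - 9.0688*x + 2.392)/(2.09*x^3 - 4.36*x^2 + 2.3*x + 2.12)^2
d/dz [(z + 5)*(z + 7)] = 2*z + 12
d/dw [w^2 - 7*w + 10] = 2*w - 7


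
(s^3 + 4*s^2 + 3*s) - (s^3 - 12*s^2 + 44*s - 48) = 16*s^2 - 41*s + 48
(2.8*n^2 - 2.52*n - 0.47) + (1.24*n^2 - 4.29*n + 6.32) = 4.04*n^2 - 6.81*n + 5.85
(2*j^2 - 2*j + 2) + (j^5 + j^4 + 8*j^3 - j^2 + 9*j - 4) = j^5 + j^4 + 8*j^3 + j^2 + 7*j - 2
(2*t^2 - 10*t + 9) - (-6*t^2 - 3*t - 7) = 8*t^2 - 7*t + 16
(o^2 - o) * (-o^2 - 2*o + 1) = -o^4 - o^3 + 3*o^2 - o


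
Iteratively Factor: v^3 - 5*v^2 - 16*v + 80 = (v - 5)*(v^2 - 16) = (v - 5)*(v + 4)*(v - 4)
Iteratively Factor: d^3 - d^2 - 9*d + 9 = (d - 1)*(d^2 - 9) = (d - 3)*(d - 1)*(d + 3)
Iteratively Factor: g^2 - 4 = (g + 2)*(g - 2)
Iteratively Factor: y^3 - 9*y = (y)*(y^2 - 9) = y*(y + 3)*(y - 3)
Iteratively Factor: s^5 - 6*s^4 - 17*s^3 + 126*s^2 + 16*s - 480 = (s - 3)*(s^4 - 3*s^3 - 26*s^2 + 48*s + 160) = (s - 3)*(s + 2)*(s^3 - 5*s^2 - 16*s + 80) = (s - 3)*(s + 2)*(s + 4)*(s^2 - 9*s + 20) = (s - 5)*(s - 3)*(s + 2)*(s + 4)*(s - 4)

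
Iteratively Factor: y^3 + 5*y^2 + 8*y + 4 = (y + 2)*(y^2 + 3*y + 2) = (y + 2)^2*(y + 1)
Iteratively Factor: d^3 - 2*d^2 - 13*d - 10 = (d + 2)*(d^2 - 4*d - 5) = (d - 5)*(d + 2)*(d + 1)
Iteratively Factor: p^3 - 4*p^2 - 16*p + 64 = (p - 4)*(p^2 - 16) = (p - 4)^2*(p + 4)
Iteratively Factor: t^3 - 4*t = (t)*(t^2 - 4) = t*(t + 2)*(t - 2)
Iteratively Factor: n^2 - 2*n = (n - 2)*(n)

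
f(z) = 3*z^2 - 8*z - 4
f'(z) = 6*z - 8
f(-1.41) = 13.24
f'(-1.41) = -16.46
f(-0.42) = -0.11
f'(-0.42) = -10.52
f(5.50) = 42.75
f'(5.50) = 25.00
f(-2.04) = 24.80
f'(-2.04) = -20.24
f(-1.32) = 11.79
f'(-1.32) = -15.92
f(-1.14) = 9.02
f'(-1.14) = -14.84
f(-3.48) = 60.17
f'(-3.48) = -28.88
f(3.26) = 1.80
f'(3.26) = 11.56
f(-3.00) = 47.00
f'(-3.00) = -26.00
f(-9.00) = 311.00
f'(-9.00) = -62.00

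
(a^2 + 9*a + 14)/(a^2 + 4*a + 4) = (a + 7)/(a + 2)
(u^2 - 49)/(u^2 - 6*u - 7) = (u + 7)/(u + 1)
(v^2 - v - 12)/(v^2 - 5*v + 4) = (v + 3)/(v - 1)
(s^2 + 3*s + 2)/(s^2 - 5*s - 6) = (s + 2)/(s - 6)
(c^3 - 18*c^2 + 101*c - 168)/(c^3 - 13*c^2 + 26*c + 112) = (c - 3)/(c + 2)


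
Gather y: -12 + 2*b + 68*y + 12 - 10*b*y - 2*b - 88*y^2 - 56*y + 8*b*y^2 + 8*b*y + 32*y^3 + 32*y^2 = 32*y^3 + y^2*(8*b - 56) + y*(12 - 2*b)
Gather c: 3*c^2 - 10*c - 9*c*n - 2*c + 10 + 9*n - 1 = 3*c^2 + c*(-9*n - 12) + 9*n + 9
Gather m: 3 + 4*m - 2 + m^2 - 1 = m^2 + 4*m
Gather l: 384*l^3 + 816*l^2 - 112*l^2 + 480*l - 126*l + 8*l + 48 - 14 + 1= 384*l^3 + 704*l^2 + 362*l + 35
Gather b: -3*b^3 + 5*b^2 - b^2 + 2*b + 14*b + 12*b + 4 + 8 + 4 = -3*b^3 + 4*b^2 + 28*b + 16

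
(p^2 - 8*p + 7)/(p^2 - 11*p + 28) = (p - 1)/(p - 4)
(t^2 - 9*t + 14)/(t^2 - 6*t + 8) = (t - 7)/(t - 4)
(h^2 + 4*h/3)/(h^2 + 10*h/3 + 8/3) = h/(h + 2)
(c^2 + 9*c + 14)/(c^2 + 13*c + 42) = (c + 2)/(c + 6)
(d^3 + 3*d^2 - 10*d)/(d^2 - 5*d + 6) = d*(d + 5)/(d - 3)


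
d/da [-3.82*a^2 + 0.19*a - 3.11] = 0.19 - 7.64*a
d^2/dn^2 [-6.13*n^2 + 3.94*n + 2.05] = -12.2600000000000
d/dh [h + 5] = 1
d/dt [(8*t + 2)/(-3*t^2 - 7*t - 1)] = 6*(4*t^2 + 2*t + 1)/(9*t^4 + 42*t^3 + 55*t^2 + 14*t + 1)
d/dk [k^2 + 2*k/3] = 2*k + 2/3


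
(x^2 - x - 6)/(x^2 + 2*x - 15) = (x + 2)/(x + 5)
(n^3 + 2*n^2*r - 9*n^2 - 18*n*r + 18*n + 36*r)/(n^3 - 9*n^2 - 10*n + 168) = (n^2 + 2*n*r - 3*n - 6*r)/(n^2 - 3*n - 28)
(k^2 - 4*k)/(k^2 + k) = (k - 4)/(k + 1)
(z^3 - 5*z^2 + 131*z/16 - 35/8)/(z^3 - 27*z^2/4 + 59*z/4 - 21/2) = (z - 5/4)/(z - 3)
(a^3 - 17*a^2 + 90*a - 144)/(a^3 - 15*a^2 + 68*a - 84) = (a^2 - 11*a + 24)/(a^2 - 9*a + 14)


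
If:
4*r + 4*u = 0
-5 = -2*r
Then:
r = 5/2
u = -5/2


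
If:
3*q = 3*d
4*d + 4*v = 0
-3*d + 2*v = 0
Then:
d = 0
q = 0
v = 0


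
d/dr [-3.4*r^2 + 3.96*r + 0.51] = 3.96 - 6.8*r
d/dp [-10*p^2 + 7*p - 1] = 7 - 20*p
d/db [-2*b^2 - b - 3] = -4*b - 1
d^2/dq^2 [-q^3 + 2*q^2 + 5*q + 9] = 4 - 6*q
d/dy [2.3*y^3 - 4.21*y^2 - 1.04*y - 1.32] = 6.9*y^2 - 8.42*y - 1.04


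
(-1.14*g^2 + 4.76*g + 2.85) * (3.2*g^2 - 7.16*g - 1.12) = -3.648*g^4 + 23.3944*g^3 - 23.6848*g^2 - 25.7372*g - 3.192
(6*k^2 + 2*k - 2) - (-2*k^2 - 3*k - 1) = 8*k^2 + 5*k - 1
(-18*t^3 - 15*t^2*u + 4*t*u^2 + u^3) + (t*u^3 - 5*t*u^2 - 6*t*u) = -18*t^3 - 15*t^2*u + t*u^3 - t*u^2 - 6*t*u + u^3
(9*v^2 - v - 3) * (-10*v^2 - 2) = -90*v^4 + 10*v^3 + 12*v^2 + 2*v + 6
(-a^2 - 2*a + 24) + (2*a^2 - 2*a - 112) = a^2 - 4*a - 88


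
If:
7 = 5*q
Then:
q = 7/5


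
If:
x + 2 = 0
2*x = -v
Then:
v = 4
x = -2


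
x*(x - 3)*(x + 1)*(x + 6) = x^4 + 4*x^3 - 15*x^2 - 18*x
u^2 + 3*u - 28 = (u - 4)*(u + 7)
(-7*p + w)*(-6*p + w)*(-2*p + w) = -84*p^3 + 68*p^2*w - 15*p*w^2 + w^3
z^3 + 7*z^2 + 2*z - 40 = (z - 2)*(z + 4)*(z + 5)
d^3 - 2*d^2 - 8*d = d*(d - 4)*(d + 2)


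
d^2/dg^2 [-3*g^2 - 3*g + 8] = -6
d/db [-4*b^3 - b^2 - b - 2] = -12*b^2 - 2*b - 1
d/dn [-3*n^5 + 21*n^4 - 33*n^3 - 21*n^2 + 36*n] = -15*n^4 + 84*n^3 - 99*n^2 - 42*n + 36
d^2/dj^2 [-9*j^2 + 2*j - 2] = -18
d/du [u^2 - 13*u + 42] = 2*u - 13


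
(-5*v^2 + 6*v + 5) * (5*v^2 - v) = -25*v^4 + 35*v^3 + 19*v^2 - 5*v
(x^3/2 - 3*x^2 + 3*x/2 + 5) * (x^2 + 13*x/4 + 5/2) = x^5/2 - 11*x^4/8 - 7*x^3 + 19*x^2/8 + 20*x + 25/2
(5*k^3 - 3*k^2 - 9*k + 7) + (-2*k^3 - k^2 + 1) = 3*k^3 - 4*k^2 - 9*k + 8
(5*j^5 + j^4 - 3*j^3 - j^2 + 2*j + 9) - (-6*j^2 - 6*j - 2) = 5*j^5 + j^4 - 3*j^3 + 5*j^2 + 8*j + 11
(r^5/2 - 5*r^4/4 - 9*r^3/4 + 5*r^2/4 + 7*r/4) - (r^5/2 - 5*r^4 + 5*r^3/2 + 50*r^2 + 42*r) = 15*r^4/4 - 19*r^3/4 - 195*r^2/4 - 161*r/4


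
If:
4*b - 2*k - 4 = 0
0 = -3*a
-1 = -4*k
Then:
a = 0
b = 9/8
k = 1/4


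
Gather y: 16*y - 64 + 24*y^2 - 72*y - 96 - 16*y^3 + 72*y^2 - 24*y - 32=-16*y^3 + 96*y^2 - 80*y - 192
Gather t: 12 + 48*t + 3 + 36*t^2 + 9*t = 36*t^2 + 57*t + 15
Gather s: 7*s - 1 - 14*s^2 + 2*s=-14*s^2 + 9*s - 1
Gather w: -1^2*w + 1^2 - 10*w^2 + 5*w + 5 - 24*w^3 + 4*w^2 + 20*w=-24*w^3 - 6*w^2 + 24*w + 6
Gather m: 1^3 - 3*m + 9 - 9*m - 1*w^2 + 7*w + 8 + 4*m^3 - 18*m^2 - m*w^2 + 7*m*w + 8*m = 4*m^3 - 18*m^2 + m*(-w^2 + 7*w - 4) - w^2 + 7*w + 18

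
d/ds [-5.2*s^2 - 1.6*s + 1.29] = -10.4*s - 1.6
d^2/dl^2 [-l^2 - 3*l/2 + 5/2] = -2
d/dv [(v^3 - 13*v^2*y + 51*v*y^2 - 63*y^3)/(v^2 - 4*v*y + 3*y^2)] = (v^2 - 2*v*y - 11*y^2)/(v^2 - 2*v*y + y^2)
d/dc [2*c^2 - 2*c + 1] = 4*c - 2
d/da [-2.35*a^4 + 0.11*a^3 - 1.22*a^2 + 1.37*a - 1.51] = -9.4*a^3 + 0.33*a^2 - 2.44*a + 1.37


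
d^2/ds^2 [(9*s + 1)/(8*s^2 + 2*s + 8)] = ((8*s + 1)^2*(9*s + 1) - (108*s + 13)*(4*s^2 + s + 4))/(4*s^2 + s + 4)^3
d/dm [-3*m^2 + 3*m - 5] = 3 - 6*m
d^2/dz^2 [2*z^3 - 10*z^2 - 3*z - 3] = 12*z - 20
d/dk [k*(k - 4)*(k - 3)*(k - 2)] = 4*k^3 - 27*k^2 + 52*k - 24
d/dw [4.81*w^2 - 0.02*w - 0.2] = 9.62*w - 0.02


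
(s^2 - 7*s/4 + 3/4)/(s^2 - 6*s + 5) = (s - 3/4)/(s - 5)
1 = 1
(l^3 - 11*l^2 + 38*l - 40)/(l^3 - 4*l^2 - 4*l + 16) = (l - 5)/(l + 2)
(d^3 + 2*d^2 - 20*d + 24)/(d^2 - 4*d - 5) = (-d^3 - 2*d^2 + 20*d - 24)/(-d^2 + 4*d + 5)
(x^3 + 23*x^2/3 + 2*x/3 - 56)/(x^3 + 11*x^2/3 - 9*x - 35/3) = (x^2 + 10*x + 24)/(x^2 + 6*x + 5)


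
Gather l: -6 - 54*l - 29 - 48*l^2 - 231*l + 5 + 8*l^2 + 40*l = -40*l^2 - 245*l - 30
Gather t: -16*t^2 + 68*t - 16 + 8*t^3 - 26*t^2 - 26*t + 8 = 8*t^3 - 42*t^2 + 42*t - 8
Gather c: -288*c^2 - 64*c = -288*c^2 - 64*c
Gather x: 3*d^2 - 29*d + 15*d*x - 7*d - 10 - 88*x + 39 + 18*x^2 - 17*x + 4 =3*d^2 - 36*d + 18*x^2 + x*(15*d - 105) + 33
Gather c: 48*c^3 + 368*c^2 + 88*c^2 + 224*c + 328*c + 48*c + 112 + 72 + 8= 48*c^3 + 456*c^2 + 600*c + 192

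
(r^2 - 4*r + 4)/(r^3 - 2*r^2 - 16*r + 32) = (r - 2)/(r^2 - 16)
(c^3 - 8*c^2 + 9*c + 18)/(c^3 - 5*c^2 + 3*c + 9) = (c - 6)/(c - 3)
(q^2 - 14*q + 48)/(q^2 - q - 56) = (q - 6)/(q + 7)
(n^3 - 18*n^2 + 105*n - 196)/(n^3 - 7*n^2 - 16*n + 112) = (n - 7)/(n + 4)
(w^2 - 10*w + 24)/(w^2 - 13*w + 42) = (w - 4)/(w - 7)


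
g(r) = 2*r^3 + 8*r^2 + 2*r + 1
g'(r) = 6*r^2 + 16*r + 2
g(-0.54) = 1.94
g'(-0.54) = -4.89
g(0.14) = 1.44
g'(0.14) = 4.36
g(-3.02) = 12.84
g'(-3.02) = 8.40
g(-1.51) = 9.33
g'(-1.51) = -8.48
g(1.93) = 49.04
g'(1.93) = 55.23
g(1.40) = 24.97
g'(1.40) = 36.16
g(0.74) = 7.67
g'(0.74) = 17.13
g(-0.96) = 4.68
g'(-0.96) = -7.83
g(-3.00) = 13.00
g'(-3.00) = 8.00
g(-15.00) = -4979.00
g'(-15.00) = 1112.00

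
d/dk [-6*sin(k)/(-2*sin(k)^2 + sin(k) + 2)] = 6*(cos(2*k) - 3)*cos(k)/(sin(k) + cos(2*k) + 1)^2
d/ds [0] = 0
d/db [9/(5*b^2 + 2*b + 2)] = 18*(-5*b - 1)/(5*b^2 + 2*b + 2)^2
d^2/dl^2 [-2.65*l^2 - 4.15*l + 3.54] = -5.30000000000000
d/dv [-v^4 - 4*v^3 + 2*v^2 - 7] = 4*v*(-v^2 - 3*v + 1)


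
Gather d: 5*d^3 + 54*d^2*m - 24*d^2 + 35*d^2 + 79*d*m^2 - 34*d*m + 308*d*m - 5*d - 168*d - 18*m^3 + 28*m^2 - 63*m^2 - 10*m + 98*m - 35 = 5*d^3 + d^2*(54*m + 11) + d*(79*m^2 + 274*m - 173) - 18*m^3 - 35*m^2 + 88*m - 35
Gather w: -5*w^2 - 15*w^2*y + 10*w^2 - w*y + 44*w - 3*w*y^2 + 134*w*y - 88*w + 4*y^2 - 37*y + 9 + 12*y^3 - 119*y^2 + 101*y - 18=w^2*(5 - 15*y) + w*(-3*y^2 + 133*y - 44) + 12*y^3 - 115*y^2 + 64*y - 9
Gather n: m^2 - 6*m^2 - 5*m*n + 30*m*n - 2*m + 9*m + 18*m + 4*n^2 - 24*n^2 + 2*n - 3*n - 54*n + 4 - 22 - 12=-5*m^2 + 25*m - 20*n^2 + n*(25*m - 55) - 30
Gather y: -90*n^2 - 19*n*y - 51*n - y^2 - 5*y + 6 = -90*n^2 - 51*n - y^2 + y*(-19*n - 5) + 6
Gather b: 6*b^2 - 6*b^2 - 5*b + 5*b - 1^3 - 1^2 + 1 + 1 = 0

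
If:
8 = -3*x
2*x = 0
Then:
No Solution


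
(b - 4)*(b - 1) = b^2 - 5*b + 4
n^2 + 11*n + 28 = (n + 4)*(n + 7)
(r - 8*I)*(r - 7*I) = r^2 - 15*I*r - 56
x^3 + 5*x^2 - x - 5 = (x - 1)*(x + 1)*(x + 5)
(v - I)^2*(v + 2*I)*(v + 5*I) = v^4 + 5*I*v^3 + 3*v^2 + 13*I*v + 10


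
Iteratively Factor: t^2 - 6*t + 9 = (t - 3)*(t - 3)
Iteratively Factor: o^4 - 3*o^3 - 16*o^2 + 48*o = (o)*(o^3 - 3*o^2 - 16*o + 48) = o*(o + 4)*(o^2 - 7*o + 12) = o*(o - 3)*(o + 4)*(o - 4)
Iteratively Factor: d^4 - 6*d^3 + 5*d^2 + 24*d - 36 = (d + 2)*(d^3 - 8*d^2 + 21*d - 18) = (d - 3)*(d + 2)*(d^2 - 5*d + 6) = (d - 3)*(d - 2)*(d + 2)*(d - 3)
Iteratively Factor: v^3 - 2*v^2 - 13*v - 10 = (v + 1)*(v^2 - 3*v - 10) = (v - 5)*(v + 1)*(v + 2)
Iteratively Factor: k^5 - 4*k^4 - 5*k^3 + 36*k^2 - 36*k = (k - 2)*(k^4 - 2*k^3 - 9*k^2 + 18*k) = k*(k - 2)*(k^3 - 2*k^2 - 9*k + 18) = k*(k - 3)*(k - 2)*(k^2 + k - 6) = k*(k - 3)*(k - 2)^2*(k + 3)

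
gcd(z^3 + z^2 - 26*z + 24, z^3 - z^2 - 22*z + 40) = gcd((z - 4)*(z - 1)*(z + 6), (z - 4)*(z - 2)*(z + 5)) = z - 4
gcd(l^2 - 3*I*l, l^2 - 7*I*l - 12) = l - 3*I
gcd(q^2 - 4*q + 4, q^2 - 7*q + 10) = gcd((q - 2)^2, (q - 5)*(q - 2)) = q - 2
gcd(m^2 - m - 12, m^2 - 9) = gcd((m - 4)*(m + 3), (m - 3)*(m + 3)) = m + 3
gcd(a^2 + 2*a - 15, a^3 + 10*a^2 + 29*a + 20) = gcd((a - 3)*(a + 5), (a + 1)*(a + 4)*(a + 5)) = a + 5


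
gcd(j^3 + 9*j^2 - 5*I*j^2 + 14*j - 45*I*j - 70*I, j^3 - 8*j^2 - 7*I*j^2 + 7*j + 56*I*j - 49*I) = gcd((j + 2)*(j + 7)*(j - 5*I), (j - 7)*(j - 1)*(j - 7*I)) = 1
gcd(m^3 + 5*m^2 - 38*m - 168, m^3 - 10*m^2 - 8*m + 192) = m^2 - 2*m - 24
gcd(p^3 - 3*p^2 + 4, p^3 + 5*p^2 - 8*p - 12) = p^2 - p - 2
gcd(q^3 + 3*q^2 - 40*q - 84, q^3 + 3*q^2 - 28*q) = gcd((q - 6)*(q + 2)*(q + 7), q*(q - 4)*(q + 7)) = q + 7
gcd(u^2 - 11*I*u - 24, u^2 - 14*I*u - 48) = u - 8*I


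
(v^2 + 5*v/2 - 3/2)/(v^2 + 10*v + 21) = (v - 1/2)/(v + 7)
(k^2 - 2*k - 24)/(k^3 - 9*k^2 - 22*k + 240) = (k + 4)/(k^2 - 3*k - 40)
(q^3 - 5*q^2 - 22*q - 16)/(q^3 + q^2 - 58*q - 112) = (q + 1)/(q + 7)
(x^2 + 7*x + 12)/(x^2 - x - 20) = (x + 3)/(x - 5)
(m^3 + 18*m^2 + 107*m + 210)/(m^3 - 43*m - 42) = (m^2 + 12*m + 35)/(m^2 - 6*m - 7)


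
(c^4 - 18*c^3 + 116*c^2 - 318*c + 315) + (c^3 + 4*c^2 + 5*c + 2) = c^4 - 17*c^3 + 120*c^2 - 313*c + 317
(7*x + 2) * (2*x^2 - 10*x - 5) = 14*x^3 - 66*x^2 - 55*x - 10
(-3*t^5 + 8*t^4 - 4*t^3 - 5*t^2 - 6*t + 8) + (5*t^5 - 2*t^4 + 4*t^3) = 2*t^5 + 6*t^4 - 5*t^2 - 6*t + 8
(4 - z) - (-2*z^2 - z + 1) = 2*z^2 + 3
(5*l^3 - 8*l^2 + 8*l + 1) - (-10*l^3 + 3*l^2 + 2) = 15*l^3 - 11*l^2 + 8*l - 1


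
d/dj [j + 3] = 1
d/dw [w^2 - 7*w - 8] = 2*w - 7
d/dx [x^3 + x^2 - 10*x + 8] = 3*x^2 + 2*x - 10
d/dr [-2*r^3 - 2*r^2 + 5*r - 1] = -6*r^2 - 4*r + 5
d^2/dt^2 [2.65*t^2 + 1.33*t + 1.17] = 5.30000000000000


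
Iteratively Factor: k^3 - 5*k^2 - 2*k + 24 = (k - 3)*(k^2 - 2*k - 8) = (k - 4)*(k - 3)*(k + 2)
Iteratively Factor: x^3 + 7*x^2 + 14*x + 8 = (x + 2)*(x^2 + 5*x + 4) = (x + 2)*(x + 4)*(x + 1)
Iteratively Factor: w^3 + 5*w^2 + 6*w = (w + 3)*(w^2 + 2*w) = (w + 2)*(w + 3)*(w)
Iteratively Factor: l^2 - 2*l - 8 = (l + 2)*(l - 4)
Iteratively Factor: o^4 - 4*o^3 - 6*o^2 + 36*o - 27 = (o - 1)*(o^3 - 3*o^2 - 9*o + 27) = (o - 3)*(o - 1)*(o^2 - 9) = (o - 3)^2*(o - 1)*(o + 3)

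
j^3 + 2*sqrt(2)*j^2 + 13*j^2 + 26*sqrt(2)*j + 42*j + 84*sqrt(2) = (j + 6)*(j + 7)*(j + 2*sqrt(2))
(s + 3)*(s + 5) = s^2 + 8*s + 15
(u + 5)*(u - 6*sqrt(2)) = u^2 - 6*sqrt(2)*u + 5*u - 30*sqrt(2)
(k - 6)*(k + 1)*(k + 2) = k^3 - 3*k^2 - 16*k - 12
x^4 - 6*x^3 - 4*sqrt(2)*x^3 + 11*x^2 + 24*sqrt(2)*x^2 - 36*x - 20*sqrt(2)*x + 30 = (x - 5)*(x - 1)*(x - 3*sqrt(2))*(x - sqrt(2))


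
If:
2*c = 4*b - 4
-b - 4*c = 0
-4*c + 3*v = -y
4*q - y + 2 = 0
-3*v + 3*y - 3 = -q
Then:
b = 8/9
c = -2/9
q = -53/153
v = -230/459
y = 94/153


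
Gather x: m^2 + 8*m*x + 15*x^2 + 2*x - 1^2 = m^2 + 15*x^2 + x*(8*m + 2) - 1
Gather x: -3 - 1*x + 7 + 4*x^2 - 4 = 4*x^2 - x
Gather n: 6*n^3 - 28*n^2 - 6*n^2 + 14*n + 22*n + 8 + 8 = 6*n^3 - 34*n^2 + 36*n + 16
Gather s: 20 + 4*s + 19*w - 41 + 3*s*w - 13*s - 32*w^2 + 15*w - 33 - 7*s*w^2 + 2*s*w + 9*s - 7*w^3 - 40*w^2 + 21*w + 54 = s*(-7*w^2 + 5*w) - 7*w^3 - 72*w^2 + 55*w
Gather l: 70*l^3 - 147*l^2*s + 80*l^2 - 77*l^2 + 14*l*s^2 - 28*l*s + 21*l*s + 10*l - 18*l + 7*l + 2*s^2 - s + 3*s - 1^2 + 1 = 70*l^3 + l^2*(3 - 147*s) + l*(14*s^2 - 7*s - 1) + 2*s^2 + 2*s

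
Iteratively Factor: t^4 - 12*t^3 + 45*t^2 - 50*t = (t - 5)*(t^3 - 7*t^2 + 10*t) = (t - 5)*(t - 2)*(t^2 - 5*t) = (t - 5)^2*(t - 2)*(t)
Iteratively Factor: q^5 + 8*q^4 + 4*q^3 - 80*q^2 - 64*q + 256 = (q - 2)*(q^4 + 10*q^3 + 24*q^2 - 32*q - 128) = (q - 2)*(q + 4)*(q^3 + 6*q^2 - 32) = (q - 2)*(q + 4)^2*(q^2 + 2*q - 8) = (q - 2)*(q + 4)^3*(q - 2)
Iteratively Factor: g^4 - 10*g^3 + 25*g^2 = (g - 5)*(g^3 - 5*g^2) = (g - 5)^2*(g^2) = g*(g - 5)^2*(g)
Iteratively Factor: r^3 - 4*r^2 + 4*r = (r - 2)*(r^2 - 2*r) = r*(r - 2)*(r - 2)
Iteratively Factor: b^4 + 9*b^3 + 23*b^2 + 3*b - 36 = (b - 1)*(b^3 + 10*b^2 + 33*b + 36) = (b - 1)*(b + 3)*(b^2 + 7*b + 12) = (b - 1)*(b + 3)*(b + 4)*(b + 3)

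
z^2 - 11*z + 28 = (z - 7)*(z - 4)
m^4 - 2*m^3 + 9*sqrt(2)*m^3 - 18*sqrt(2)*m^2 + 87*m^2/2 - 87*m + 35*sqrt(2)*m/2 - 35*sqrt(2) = (m - 2)*(m + sqrt(2)/2)*(m + 7*sqrt(2)/2)*(m + 5*sqrt(2))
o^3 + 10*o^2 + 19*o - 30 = (o - 1)*(o + 5)*(o + 6)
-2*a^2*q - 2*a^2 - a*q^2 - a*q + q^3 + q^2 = (-2*a + q)*(a + q)*(q + 1)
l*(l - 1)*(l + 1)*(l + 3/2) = l^4 + 3*l^3/2 - l^2 - 3*l/2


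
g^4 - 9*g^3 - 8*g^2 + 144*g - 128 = (g - 8)*(g - 4)*(g - 1)*(g + 4)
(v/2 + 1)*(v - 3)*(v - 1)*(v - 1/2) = v^4/2 - 5*v^3/4 - 2*v^2 + 17*v/4 - 3/2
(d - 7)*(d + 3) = d^2 - 4*d - 21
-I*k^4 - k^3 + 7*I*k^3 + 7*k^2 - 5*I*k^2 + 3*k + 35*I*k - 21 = (k - 7)*(k - 3*I)*(k + I)*(-I*k + 1)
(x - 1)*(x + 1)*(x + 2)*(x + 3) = x^4 + 5*x^3 + 5*x^2 - 5*x - 6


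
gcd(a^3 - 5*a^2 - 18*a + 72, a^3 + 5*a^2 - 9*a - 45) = a - 3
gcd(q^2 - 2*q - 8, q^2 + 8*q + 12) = q + 2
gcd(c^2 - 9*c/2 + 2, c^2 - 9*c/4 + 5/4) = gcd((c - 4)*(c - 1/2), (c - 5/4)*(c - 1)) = 1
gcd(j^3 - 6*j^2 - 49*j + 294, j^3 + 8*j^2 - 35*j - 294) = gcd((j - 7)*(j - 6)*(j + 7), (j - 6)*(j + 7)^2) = j^2 + j - 42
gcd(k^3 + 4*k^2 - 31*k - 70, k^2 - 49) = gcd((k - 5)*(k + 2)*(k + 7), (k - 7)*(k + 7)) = k + 7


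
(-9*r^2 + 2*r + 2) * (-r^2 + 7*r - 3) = 9*r^4 - 65*r^3 + 39*r^2 + 8*r - 6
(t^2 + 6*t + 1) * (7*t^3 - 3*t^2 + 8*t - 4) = 7*t^5 + 39*t^4 - 3*t^3 + 41*t^2 - 16*t - 4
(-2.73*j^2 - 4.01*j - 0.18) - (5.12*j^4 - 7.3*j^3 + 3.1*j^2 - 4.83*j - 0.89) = -5.12*j^4 + 7.3*j^3 - 5.83*j^2 + 0.82*j + 0.71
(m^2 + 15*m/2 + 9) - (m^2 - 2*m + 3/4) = 19*m/2 + 33/4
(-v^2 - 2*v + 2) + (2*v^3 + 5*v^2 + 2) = 2*v^3 + 4*v^2 - 2*v + 4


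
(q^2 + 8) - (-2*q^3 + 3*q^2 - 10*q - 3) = 2*q^3 - 2*q^2 + 10*q + 11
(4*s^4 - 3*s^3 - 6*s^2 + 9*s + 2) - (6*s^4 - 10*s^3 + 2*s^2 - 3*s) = -2*s^4 + 7*s^3 - 8*s^2 + 12*s + 2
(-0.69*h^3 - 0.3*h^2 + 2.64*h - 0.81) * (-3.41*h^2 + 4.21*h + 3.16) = 2.3529*h^5 - 1.8819*h^4 - 12.4458*h^3 + 12.9285*h^2 + 4.9323*h - 2.5596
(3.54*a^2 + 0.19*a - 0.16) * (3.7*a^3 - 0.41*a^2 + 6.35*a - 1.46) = 13.098*a^5 - 0.7484*a^4 + 21.8091*a^3 - 3.8963*a^2 - 1.2934*a + 0.2336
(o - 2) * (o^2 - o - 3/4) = o^3 - 3*o^2 + 5*o/4 + 3/2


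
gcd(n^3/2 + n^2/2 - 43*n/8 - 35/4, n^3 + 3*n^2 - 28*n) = 1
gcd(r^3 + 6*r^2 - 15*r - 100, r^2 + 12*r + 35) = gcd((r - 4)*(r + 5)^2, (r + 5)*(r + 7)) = r + 5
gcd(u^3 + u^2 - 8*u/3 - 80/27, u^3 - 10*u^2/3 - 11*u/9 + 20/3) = u^2 - u/3 - 20/9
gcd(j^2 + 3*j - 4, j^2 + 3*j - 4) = j^2 + 3*j - 4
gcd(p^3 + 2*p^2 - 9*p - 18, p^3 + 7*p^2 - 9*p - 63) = p^2 - 9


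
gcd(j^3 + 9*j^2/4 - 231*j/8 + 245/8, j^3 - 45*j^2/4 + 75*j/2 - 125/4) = j - 5/4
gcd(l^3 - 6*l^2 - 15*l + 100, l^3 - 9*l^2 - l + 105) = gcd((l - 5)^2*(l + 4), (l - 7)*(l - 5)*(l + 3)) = l - 5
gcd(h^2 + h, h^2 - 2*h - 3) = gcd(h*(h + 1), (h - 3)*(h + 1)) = h + 1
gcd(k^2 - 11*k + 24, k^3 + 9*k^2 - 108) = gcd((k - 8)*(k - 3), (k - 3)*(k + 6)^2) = k - 3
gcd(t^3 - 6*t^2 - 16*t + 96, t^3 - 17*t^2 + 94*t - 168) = t^2 - 10*t + 24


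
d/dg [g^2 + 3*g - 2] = 2*g + 3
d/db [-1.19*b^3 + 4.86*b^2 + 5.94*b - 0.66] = -3.57*b^2 + 9.72*b + 5.94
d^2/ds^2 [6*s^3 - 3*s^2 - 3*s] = 36*s - 6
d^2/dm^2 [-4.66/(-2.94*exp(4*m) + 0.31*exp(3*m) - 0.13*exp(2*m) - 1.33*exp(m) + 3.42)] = ((-219.2064*exp(3*m) + 13.0014*exp(2*m) - 2.4232*exp(m) - 6.1978)*(2.94*exp(4*m) - 0.31*exp(3*m) + 0.13*exp(2*m) + 1.33*exp(m) - 3.42) + 4.66*(11.76*exp(3*m) - 0.93*exp(2*m) + 0.26*exp(m) + 1.33)*(23.52*exp(3*m) - 1.86*exp(2*m) + 0.52*exp(m) + 2.66)*exp(m))*exp(m)/(2.94*exp(4*m) - 0.31*exp(3*m) + 0.13*exp(2*m) + 1.33*exp(m) - 3.42)^3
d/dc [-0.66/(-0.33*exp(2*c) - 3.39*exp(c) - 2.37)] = (-0.4356*exp(c) - 2.2374)*exp(c)/(0.33*exp(2*c) + 3.39*exp(c) + 2.37)^2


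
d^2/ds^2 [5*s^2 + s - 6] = 10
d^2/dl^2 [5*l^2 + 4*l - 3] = 10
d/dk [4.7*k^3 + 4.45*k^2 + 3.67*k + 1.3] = 14.1*k^2 + 8.9*k + 3.67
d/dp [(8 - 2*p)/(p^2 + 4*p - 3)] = 2*(-p^2 - 4*p + 2*(p - 4)*(p + 2) + 3)/(p^2 + 4*p - 3)^2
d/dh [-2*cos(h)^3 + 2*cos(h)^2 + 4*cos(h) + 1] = 2*(3*cos(h)^2 - 2*cos(h) - 2)*sin(h)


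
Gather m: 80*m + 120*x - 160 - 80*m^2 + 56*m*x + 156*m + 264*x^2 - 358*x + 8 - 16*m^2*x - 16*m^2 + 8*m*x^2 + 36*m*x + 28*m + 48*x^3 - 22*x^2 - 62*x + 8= m^2*(-16*x - 96) + m*(8*x^2 + 92*x + 264) + 48*x^3 + 242*x^2 - 300*x - 144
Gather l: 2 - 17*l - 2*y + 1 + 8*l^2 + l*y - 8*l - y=8*l^2 + l*(y - 25) - 3*y + 3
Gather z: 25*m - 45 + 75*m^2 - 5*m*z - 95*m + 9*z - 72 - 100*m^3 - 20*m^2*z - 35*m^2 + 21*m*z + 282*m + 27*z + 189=-100*m^3 + 40*m^2 + 212*m + z*(-20*m^2 + 16*m + 36) + 72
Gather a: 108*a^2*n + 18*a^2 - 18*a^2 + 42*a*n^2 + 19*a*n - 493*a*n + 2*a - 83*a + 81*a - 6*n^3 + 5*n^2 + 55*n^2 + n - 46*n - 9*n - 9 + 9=108*a^2*n + a*(42*n^2 - 474*n) - 6*n^3 + 60*n^2 - 54*n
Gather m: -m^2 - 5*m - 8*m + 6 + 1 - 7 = -m^2 - 13*m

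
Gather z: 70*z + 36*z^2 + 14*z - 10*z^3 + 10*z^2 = -10*z^3 + 46*z^2 + 84*z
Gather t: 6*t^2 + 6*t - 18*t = 6*t^2 - 12*t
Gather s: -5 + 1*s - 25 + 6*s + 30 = 7*s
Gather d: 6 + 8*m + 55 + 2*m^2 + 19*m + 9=2*m^2 + 27*m + 70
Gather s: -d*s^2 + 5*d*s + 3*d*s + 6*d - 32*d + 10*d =-d*s^2 + 8*d*s - 16*d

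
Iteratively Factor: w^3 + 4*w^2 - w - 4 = (w - 1)*(w^2 + 5*w + 4) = (w - 1)*(w + 4)*(w + 1)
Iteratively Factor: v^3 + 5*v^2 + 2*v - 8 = (v + 2)*(v^2 + 3*v - 4) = (v + 2)*(v + 4)*(v - 1)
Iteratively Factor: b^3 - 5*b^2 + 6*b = (b - 3)*(b^2 - 2*b) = b*(b - 3)*(b - 2)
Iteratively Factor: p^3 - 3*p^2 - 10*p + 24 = (p - 4)*(p^2 + p - 6) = (p - 4)*(p + 3)*(p - 2)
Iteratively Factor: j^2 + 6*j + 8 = (j + 4)*(j + 2)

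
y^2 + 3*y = y*(y + 3)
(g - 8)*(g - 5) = g^2 - 13*g + 40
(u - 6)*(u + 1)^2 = u^3 - 4*u^2 - 11*u - 6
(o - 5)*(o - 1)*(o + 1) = o^3 - 5*o^2 - o + 5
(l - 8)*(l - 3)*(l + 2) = l^3 - 9*l^2 + 2*l + 48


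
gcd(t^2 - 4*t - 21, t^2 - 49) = t - 7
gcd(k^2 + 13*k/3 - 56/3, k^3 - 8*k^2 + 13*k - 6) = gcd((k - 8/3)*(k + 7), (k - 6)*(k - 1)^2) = 1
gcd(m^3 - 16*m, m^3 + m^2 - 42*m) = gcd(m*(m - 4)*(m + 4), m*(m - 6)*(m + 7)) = m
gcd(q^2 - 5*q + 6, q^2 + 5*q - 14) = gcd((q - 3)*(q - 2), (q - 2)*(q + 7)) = q - 2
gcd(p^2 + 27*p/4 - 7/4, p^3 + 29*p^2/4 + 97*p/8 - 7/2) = p - 1/4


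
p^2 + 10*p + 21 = (p + 3)*(p + 7)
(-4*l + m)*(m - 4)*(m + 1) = -4*l*m^2 + 12*l*m + 16*l + m^3 - 3*m^2 - 4*m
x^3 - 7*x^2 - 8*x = x*(x - 8)*(x + 1)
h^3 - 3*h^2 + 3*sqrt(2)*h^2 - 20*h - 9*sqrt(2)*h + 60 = (h - 3)*(h - 2*sqrt(2))*(h + 5*sqrt(2))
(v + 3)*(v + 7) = v^2 + 10*v + 21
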